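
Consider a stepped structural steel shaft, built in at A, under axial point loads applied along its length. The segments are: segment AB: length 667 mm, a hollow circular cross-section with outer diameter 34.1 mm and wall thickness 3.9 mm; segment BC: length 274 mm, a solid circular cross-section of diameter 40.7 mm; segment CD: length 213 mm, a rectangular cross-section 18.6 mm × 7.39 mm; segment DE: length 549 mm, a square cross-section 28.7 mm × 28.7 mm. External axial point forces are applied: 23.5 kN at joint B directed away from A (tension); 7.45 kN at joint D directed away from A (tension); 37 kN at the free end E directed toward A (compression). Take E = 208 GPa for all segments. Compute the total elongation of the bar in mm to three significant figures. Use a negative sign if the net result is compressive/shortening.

Internal axial forces (sectioning from the free end, tension +): N_DE = -37 kN, N_CD = -29.55 kN, N_BC = -29.55 kN, N_AB = -6.05 kN.
A_AB = 370 mm².
A_BC = 1301 mm².
A_CD = 137.5 mm².
A_DE = 823.7 mm².
δ_AB = -6050·667/(370·208000) = -0.05243 mm
δ_BC = -29550·274/(1301·208000) = -0.02992 mm
δ_CD = -29550·213/(137.5·208000) = -0.2201 mm
δ_DE = -37000·549/(823.7·208000) = -0.1186 mm
δ = Σδ_i = -0.4211 mm.

-0.421 mm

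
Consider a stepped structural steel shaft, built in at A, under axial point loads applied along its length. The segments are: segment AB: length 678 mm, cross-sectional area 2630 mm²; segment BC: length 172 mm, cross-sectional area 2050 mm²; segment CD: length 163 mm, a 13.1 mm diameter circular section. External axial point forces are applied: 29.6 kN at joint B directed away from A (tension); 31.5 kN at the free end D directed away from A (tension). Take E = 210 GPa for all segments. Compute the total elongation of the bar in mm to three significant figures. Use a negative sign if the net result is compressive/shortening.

Internal axial forces (sectioning from the free end, tension +): N_CD = 31.5 kN, N_BC = 31.5 kN, N_AB = 61.1 kN.
A_CD = 134.8 mm².
δ_AB = 61100·678/(2630·210000) = 0.07501 mm
δ_BC = 31500·172/(2050·210000) = 0.01259 mm
δ_CD = 31500·163/(134.8·210000) = 0.1814 mm
δ = Σδ_i = 0.269 mm.

0.269 mm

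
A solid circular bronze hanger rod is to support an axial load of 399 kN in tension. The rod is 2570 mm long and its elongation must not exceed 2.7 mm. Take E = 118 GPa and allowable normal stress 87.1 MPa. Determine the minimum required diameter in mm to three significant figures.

Required area A ≥ P/σ_allow = 399000/87.1 = 4581 mm².
For a solid circular section, d ≥ √(4A/π) = 76.37 mm.
Elongation limit: A ≥ PL/(Eδ_allow) = 399000·2570/(118000·2.7) = 3219 mm² ⇒ d ≥ 64.02 mm.
The stress limit governs.

76.4 mm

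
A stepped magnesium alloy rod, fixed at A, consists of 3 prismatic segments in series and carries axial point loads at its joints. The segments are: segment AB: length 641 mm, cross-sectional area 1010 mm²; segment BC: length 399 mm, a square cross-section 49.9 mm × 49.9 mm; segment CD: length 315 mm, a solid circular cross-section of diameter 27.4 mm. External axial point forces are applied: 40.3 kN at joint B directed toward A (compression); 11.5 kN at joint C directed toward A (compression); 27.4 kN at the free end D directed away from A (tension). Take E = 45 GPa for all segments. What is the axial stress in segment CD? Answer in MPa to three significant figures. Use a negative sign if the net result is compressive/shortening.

46.5 MPa

Internal axial forces (sectioning from the free end, tension +): N_CD = 27.4 kN, N_BC = 15.9 kN, N_AB = -24.4 kN.
A_CD = 589.6 mm².
σ_CD = N_CD/A_CD = 27400/589.6 = 46.47 MPa.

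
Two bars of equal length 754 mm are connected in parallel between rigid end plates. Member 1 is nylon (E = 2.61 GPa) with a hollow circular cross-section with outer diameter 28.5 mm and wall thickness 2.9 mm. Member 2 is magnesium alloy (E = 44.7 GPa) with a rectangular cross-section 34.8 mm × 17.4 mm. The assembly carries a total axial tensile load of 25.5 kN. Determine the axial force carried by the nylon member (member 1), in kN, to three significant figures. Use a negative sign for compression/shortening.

0.561 kN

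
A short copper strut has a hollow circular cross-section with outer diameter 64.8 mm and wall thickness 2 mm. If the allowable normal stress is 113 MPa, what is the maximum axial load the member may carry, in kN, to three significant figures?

44.6 kN

A = 394.6 mm².
P_max = σ_allow · A = 113 · 394.6 = 44590 N = 44.59 kN.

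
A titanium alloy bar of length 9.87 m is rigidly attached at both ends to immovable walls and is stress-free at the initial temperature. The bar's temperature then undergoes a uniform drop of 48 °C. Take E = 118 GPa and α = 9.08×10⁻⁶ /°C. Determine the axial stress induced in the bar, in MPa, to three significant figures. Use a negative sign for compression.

Free thermal expansion αLΔT = 9.08e-6 · 9870 · -48 = -4.302 mm.
The walls impose strain ε = −(-4.302)/9870 = 4.3584e-04; σ = Eε = 118000 · 4.3584e-04 = 51.43 MPa.

51.4 MPa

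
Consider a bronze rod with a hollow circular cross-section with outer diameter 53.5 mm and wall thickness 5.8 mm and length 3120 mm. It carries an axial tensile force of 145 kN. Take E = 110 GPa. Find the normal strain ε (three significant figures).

0.00152

A = 869.2 mm².
σ = N/A = 166.8 MPa; ε = σ/E = 166.8/110000 = 1.517e-03.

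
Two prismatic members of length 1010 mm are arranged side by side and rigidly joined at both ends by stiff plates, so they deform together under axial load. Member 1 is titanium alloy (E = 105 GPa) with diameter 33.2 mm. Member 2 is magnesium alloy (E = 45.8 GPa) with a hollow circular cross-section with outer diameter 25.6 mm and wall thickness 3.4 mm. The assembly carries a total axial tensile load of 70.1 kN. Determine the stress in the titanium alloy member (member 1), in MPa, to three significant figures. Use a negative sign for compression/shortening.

A_1 = 865.7 mm².
A_2 = 237.1 mm².
Equal strain + equilibrium ⇒ each member carries load in proportion to AE: A₁E₁ = 90900000 N, A₂E₂ = 10860000 N, ΣAE = 101800000 N.
σ₁ = P·E₁/ΣAE = 70100·105000/101800000 = 72.33 MPa.

72.3 MPa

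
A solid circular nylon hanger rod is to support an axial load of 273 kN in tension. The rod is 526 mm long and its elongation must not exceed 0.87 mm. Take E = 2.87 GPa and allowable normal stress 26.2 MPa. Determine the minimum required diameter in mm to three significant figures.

271 mm

Required area A ≥ P/σ_allow = 273000/26.2 = 10420 mm².
For a solid circular section, d ≥ √(4A/π) = 115.2 mm.
Elongation limit: A ≥ PL/(Eδ_allow) = 273000·526/(2870·0.87) = 57510 mm² ⇒ d ≥ 270.6 mm.
The elongation limit governs.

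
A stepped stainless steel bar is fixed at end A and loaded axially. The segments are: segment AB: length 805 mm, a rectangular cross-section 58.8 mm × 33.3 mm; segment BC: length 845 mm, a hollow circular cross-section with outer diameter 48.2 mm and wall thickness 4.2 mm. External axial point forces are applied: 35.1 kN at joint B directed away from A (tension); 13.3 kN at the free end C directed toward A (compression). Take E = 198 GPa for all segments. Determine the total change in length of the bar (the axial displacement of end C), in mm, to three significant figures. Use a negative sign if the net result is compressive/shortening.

Internal axial forces (sectioning from the free end, tension +): N_BC = -13.3 kN, N_AB = 21.8 kN.
A_AB = 1958 mm².
A_BC = 580.6 mm².
δ_AB = 21800·805/(1958·198000) = 0.04527 mm
δ_BC = -13300·845/(580.6·198000) = -0.09777 mm
δ = Σδ_i = -0.0525 mm.

-0.0525 mm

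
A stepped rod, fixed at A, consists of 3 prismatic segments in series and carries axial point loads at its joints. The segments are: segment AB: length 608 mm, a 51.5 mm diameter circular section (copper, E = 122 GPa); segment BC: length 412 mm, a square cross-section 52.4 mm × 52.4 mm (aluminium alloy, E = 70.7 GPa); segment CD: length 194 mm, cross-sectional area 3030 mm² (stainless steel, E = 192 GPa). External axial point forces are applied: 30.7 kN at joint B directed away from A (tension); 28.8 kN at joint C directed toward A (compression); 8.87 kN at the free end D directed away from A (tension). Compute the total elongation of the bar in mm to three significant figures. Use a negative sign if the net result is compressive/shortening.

Internal axial forces (sectioning from the free end, tension +): N_CD = 8.87 kN, N_BC = -19.93 kN, N_AB = 10.77 kN.
A_AB = 2083 mm².
A_BC = 2746 mm².
δ_AB = 10770·608/(2083·122000) = 0.02577 mm
δ_BC = -19930·412/(2746·70700) = -0.0423 mm
δ_CD = 8870·194/(3030·192000) = 0.002958 mm
δ = Σδ_i = -0.01357 mm.

-0.0136 mm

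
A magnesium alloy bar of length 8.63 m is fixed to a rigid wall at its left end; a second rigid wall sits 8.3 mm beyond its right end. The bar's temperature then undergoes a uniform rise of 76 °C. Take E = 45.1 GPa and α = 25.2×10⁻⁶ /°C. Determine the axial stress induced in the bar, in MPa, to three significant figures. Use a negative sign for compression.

Free thermal expansion αLΔT = 25.2e-6 · 8630 · 76 = 16.53 mm.
The walls engage after the gap closes; constrained expansion = 16.53 − 8.3 = 8.228 mm.
The walls impose strain ε = −(8.228)/8630 = -9.5344e-04; σ = Eε = 45100 · -9.5344e-04 = -43 MPa.

-43.0 MPa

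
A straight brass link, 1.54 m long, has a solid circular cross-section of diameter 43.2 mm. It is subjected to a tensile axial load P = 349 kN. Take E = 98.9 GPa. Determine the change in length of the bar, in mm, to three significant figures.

A = 1466 mm².
δ_mech = NL/(AE) = 349000·1540/(1466·98900) = 3.708 mm.

3.71 mm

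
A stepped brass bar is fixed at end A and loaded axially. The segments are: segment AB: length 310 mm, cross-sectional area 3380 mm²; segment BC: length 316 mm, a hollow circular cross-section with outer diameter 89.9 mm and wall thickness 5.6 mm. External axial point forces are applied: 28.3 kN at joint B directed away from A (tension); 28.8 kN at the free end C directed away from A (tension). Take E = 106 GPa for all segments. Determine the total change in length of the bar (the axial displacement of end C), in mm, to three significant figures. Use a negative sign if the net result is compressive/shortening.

0.107 mm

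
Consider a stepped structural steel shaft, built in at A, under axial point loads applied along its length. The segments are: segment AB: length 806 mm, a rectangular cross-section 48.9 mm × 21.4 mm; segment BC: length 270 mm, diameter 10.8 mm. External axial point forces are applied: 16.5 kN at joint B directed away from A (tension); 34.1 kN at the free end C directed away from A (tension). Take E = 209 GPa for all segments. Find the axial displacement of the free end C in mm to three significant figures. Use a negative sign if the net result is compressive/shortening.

Internal axial forces (sectioning from the free end, tension +): N_BC = 34.1 kN, N_AB = 50.6 kN.
A_AB = 1046 mm².
A_BC = 91.61 mm².
δ_AB = 50600·806/(1046·209000) = 0.1865 mm
δ_BC = 34100·270/(91.61·209000) = 0.4809 mm
δ = Σδ_i = 0.6674 mm.

0.667 mm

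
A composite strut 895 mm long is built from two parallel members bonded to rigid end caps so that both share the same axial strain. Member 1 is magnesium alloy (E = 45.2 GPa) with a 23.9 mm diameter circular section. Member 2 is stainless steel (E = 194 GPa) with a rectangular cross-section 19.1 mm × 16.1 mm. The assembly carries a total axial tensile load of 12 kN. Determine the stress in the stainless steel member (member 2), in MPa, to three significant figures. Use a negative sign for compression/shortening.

29.1 MPa

A_1 = 448.6 mm².
A_2 = 307.5 mm².
Equal strain + equilibrium ⇒ each member carries load in proportion to AE: A₁E₁ = 20280000 N, A₂E₂ = 59660000 N, ΣAE = 79930000 N.
σ₂ = P·E₂/ΣAE = 12000·194000/79930000 = 29.12 MPa.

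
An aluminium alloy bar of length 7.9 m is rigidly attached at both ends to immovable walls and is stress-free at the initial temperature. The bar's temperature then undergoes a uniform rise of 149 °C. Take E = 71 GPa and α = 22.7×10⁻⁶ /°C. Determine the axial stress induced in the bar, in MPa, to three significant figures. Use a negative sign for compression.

-240 MPa

Free thermal expansion αLΔT = 22.7e-6 · 7900 · 149 = 26.72 mm.
The walls impose strain ε = −(26.72)/7900 = -3.3823e-03; σ = Eε = 71000 · -3.3823e-03 = -240.1 MPa.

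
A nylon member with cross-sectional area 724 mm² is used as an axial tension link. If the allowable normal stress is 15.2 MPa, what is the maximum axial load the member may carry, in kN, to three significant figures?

P_max = σ_allow · A = 15.2 · 724 = 11000 N = 11 kN.

11.0 kN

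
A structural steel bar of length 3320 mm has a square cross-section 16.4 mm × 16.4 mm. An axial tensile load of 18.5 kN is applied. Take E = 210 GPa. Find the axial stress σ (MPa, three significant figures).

68.8 MPa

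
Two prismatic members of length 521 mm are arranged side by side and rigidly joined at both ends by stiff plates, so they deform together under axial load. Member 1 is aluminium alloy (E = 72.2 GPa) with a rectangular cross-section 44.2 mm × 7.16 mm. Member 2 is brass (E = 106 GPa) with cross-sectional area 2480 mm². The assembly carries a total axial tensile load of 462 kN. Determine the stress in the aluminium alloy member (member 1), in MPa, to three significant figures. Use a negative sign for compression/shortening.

A_1 = 316.5 mm².
Equal strain + equilibrium ⇒ each member carries load in proportion to AE: A₁E₁ = 22850000 N, A₂E₂ = 262900000 N, ΣAE = 285700000 N.
σ₁ = P·E₁/ΣAE = 462000·72200/285700000 = 116.7 MPa.

117 MPa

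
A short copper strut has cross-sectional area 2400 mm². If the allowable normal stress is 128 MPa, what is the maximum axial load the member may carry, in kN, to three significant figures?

307 kN

P_max = σ_allow · A = 128 · 2400 = 307200 N = 307.2 kN.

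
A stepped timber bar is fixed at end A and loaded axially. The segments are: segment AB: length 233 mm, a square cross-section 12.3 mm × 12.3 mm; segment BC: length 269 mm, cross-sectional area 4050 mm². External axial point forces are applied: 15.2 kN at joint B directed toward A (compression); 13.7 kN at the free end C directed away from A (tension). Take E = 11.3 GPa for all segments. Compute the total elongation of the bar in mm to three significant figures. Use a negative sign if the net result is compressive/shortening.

-0.124 mm

Internal axial forces (sectioning from the free end, tension +): N_BC = 13.7 kN, N_AB = -1.5 kN.
A_AB = 151.3 mm².
δ_AB = -1500·233/(151.3·11300) = -0.2044 mm
δ_BC = 13700·269/(4050·11300) = 0.08053 mm
δ = Σδ_i = -0.1239 mm.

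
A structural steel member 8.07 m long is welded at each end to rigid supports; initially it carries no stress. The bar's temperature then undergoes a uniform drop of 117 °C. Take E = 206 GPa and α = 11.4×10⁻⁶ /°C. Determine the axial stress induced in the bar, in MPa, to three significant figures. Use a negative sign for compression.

275 MPa

Free thermal expansion αLΔT = 11.4e-6 · 8070 · -117 = -10.76 mm.
The walls impose strain ε = −(-10.76)/8070 = 1.3338e-03; σ = Eε = 206000 · 1.3338e-03 = 274.8 MPa.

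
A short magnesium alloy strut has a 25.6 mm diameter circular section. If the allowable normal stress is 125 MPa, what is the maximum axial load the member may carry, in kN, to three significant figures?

64.3 kN

A = 514.7 mm².
P_max = σ_allow · A = 125 · 514.7 = 64340 N = 64.34 kN.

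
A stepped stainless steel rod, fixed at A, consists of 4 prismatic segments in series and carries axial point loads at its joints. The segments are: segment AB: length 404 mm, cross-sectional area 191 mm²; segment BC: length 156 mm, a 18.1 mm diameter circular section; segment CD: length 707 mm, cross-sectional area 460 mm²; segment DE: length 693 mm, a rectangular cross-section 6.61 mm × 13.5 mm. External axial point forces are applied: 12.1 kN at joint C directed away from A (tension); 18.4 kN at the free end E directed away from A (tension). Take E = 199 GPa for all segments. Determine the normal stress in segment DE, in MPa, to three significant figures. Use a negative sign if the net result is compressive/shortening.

Internal axial forces (sectioning from the free end, tension +): N_DE = 18.4 kN, N_CD = 18.4 kN, N_BC = 30.5 kN, N_AB = 30.5 kN.
A_DE = 89.23 mm².
σ_DE = N_DE/A_DE = 18400/89.23 = 206.2 MPa.

206 MPa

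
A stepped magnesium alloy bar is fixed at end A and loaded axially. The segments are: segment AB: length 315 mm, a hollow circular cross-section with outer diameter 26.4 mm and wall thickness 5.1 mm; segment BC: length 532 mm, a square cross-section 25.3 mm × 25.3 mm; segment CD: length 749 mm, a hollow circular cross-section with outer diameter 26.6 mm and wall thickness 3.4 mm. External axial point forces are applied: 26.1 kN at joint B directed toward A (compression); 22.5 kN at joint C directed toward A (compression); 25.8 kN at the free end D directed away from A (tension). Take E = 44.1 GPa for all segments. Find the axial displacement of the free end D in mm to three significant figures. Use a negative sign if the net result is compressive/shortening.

Internal axial forces (sectioning from the free end, tension +): N_CD = 25.8 kN, N_BC = 3.3 kN, N_AB = -22.8 kN.
A_AB = 341.3 mm².
A_BC = 640.1 mm².
A_CD = 247.8 mm².
δ_AB = -22800·315/(341.3·44100) = -0.4772 mm
δ_BC = 3300·532/(640.1·44100) = 0.06219 mm
δ_CD = 25800·749/(247.8·44100) = 1.768 mm
δ = Σδ_i = 1.353 mm.

1.35 mm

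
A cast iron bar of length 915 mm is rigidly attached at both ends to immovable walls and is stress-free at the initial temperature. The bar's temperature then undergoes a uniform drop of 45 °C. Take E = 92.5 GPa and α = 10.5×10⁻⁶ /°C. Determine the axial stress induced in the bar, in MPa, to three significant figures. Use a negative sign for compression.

Free thermal expansion αLΔT = 10.5e-6 · 915 · -45 = -0.4323 mm.
The walls impose strain ε = −(-0.4323)/915 = 4.7250e-04; σ = Eε = 92500 · 4.7250e-04 = 43.71 MPa.

43.7 MPa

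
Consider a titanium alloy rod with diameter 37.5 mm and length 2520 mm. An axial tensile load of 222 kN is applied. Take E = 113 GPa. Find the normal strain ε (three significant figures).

A = 1104 mm².
σ = N/A = 201 MPa; ε = σ/E = 201/113000 = 1.779e-03.

0.00178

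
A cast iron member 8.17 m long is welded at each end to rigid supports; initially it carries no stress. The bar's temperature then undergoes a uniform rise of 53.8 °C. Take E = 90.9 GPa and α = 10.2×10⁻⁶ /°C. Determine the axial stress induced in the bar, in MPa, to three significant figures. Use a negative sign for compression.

Free thermal expansion αLΔT = 10.2e-6 · 8170 · 53.8 = 4.483 mm.
The walls impose strain ε = −(4.483)/8170 = -5.4876e-04; σ = Eε = 90900 · -5.4876e-04 = -49.88 MPa.

-49.9 MPa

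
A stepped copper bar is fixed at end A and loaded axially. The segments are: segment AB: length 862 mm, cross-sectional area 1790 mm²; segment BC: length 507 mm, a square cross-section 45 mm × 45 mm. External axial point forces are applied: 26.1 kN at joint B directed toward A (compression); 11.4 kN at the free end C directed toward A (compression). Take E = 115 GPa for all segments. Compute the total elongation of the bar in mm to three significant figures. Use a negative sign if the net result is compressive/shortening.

-0.182 mm

Internal axial forces (sectioning from the free end, tension +): N_BC = -11.4 kN, N_AB = -37.5 kN.
A_BC = 2025 mm².
δ_AB = -37500·862/(1790·115000) = -0.157 mm
δ_BC = -11400·507/(2025·115000) = -0.02482 mm
δ = Σδ_i = -0.1819 mm.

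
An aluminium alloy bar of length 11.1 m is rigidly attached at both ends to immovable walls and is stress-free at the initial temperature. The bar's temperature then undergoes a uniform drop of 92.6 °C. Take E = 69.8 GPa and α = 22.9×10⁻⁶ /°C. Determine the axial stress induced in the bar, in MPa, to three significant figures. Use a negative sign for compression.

148 MPa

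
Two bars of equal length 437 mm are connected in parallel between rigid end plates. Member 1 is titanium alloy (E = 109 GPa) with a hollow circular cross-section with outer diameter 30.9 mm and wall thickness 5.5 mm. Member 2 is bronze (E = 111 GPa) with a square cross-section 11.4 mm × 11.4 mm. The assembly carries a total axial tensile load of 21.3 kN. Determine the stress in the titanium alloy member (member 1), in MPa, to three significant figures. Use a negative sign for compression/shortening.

37.3 MPa

A_1 = 438.9 mm².
A_2 = 130 mm².
Equal strain + equilibrium ⇒ each member carries load in proportion to AE: A₁E₁ = 47840000 N, A₂E₂ = 14430000 N, ΣAE = 62260000 N.
σ₁ = P·E₁/ΣAE = 21300·109000/62260000 = 37.29 MPa.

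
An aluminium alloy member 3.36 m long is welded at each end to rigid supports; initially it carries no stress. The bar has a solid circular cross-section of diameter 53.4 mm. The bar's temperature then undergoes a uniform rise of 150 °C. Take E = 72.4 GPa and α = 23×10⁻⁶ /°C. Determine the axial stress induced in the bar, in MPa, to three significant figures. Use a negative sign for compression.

Free thermal expansion αLΔT = 23e-6 · 3360 · 150 = 11.59 mm.
The walls impose strain ε = −(11.59)/3360 = -3.4500e-03; σ = Eε = 72400 · -3.4500e-03 = -249.8 MPa.

-250 MPa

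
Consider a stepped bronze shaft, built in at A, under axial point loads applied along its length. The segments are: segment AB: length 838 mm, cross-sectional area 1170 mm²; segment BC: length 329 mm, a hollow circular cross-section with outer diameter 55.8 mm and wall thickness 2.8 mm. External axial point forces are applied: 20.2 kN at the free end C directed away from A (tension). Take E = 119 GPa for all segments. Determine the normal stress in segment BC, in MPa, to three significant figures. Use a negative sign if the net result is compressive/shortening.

Internal axial forces (sectioning from the free end, tension +): N_BC = 20.2 kN, N_AB = 20.2 kN.
A_BC = 466.2 mm².
σ_BC = N_BC/A_BC = 20200/466.2 = 43.33 MPa.

43.3 MPa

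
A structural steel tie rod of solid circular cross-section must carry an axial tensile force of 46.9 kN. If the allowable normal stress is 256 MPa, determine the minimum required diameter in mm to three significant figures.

Required area A ≥ P/σ_allow = 46900/256 = 183.2 mm².
For a solid circular section, d ≥ √(4A/π) = 15.27 mm.

15.3 mm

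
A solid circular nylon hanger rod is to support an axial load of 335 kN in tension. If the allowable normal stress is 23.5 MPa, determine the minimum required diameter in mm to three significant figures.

Required area A ≥ P/σ_allow = 335000/23.5 = 14260 mm².
For a solid circular section, d ≥ √(4A/π) = 134.7 mm.

135 mm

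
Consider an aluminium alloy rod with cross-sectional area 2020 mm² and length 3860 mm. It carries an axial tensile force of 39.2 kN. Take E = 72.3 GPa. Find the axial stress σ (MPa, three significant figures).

19.4 MPa

σ = N/A = 39200/2020 = 19.41 MPa.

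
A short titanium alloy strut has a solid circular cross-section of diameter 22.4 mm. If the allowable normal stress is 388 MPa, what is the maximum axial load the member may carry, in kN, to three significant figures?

A = 394.1 mm².
P_max = σ_allow · A = 388 · 394.1 = 152900 N = 152.9 kN.

153 kN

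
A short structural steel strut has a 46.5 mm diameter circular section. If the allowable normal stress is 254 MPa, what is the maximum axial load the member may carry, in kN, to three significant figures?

431 kN

A = 1698 mm².
P_max = σ_allow · A = 254 · 1698 = 431300 N = 431.3 kN.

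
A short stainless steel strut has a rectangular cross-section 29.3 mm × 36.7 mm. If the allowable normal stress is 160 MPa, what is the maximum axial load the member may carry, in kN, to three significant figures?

A = 1075 mm².
P_max = σ_allow · A = 160 · 1075 = 172000 N = 172 kN.

172 kN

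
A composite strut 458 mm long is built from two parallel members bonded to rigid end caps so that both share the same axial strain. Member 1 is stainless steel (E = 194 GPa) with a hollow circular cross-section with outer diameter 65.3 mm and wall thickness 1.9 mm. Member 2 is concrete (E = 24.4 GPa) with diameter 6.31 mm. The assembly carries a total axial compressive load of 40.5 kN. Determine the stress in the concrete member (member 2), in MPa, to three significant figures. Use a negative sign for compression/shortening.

-13.3 MPa

A_1 = 378.4 mm².
A_2 = 31.27 mm².
Equal strain + equilibrium ⇒ each member carries load in proportion to AE: A₁E₁ = 73420000 N, A₂E₂ = 763000 N, ΣAE = 74180000 N.
σ₂ = P·E₂/ΣAE = -40500·24400/74180000 = -13.32 MPa.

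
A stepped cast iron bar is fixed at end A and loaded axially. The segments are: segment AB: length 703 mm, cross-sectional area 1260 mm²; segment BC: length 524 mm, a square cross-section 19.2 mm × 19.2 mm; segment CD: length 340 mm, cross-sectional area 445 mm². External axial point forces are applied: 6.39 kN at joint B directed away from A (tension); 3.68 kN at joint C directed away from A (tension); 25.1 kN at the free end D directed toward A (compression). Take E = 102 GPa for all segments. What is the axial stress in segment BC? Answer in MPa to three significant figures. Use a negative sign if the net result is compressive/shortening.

Internal axial forces (sectioning from the free end, tension +): N_CD = -25.1 kN, N_BC = -21.42 kN, N_AB = -15.03 kN.
A_BC = 368.6 mm².
σ_BC = N_BC/A_BC = -21420/368.6 = -58.11 MPa.

-58.1 MPa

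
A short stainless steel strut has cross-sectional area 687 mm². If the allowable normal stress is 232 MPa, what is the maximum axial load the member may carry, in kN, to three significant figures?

P_max = σ_allow · A = 232 · 687 = 159400 N = 159.4 kN.

159 kN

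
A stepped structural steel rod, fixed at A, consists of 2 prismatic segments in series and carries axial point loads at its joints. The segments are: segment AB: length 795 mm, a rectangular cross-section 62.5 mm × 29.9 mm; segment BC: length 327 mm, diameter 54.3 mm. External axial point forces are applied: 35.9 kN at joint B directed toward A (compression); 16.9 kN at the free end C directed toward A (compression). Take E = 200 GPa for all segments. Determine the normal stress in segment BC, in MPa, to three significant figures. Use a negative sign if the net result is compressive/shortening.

-7.30 MPa

Internal axial forces (sectioning from the free end, tension +): N_BC = -16.9 kN, N_AB = -52.8 kN.
A_BC = 2316 mm².
σ_BC = N_BC/A_BC = -16900/2316 = -7.298 MPa.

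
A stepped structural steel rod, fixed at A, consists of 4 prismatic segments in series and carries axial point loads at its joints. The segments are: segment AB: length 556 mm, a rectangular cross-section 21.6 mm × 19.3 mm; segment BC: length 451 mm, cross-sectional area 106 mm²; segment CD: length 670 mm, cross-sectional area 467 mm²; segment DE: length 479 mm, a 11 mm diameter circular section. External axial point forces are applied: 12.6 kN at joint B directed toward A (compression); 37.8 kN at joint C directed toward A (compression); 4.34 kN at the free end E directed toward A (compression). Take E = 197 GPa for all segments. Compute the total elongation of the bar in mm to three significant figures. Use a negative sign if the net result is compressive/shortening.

Internal axial forces (sectioning from the free end, tension +): N_DE = -4.34 kN, N_CD = -4.34 kN, N_BC = -42.14 kN, N_AB = -54.74 kN.
A_AB = 416.9 mm².
A_DE = 95.03 mm².
δ_AB = -54740·556/(416.9·197000) = -0.3706 mm
δ_BC = -42140·451/(106·197000) = -0.9101 mm
δ_CD = -4340·670/(467·197000) = -0.03161 mm
δ_DE = -4340·479/(95.03·197000) = -0.111 mm
δ = Σδ_i = -1.423 mm.

-1.42 mm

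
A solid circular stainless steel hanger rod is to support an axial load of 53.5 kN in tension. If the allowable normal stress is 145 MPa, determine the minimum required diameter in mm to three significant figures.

Required area A ≥ P/σ_allow = 53500/145 = 369 mm².
For a solid circular section, d ≥ √(4A/π) = 21.67 mm.

21.7 mm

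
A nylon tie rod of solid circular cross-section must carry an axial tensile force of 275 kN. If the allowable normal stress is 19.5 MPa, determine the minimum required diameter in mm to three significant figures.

134 mm

Required area A ≥ P/σ_allow = 275000/19.5 = 14100 mm².
For a solid circular section, d ≥ √(4A/π) = 134 mm.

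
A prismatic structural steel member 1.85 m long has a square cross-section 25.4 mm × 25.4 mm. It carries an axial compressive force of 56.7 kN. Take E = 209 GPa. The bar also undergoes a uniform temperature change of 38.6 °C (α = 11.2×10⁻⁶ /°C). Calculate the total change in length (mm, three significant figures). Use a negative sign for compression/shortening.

0.0219 mm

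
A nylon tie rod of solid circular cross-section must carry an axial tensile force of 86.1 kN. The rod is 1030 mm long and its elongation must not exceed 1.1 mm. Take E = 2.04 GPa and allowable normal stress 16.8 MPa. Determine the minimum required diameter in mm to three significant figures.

Required area A ≥ P/σ_allow = 86100/16.8 = 5125 mm².
For a solid circular section, d ≥ √(4A/π) = 80.78 mm.
Elongation limit: A ≥ PL/(Eδ_allow) = 86100·1030/(2040·1.1) = 39520 mm² ⇒ d ≥ 224.3 mm.
The elongation limit governs.

224 mm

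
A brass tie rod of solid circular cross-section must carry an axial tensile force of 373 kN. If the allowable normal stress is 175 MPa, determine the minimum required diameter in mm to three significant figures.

Required area A ≥ P/σ_allow = 373000/175 = 2131 mm².
For a solid circular section, d ≥ √(4A/π) = 52.09 mm.

52.1 mm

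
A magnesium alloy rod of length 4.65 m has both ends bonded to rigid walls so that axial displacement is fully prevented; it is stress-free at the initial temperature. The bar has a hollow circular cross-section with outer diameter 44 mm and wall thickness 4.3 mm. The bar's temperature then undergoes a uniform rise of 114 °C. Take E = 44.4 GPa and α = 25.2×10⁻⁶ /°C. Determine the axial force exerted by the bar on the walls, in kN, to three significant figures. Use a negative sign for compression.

Free thermal expansion αLΔT = 25.2e-6 · 4650 · 114 = 13.36 mm.
The walls impose strain ε = −(13.36)/4650 = -2.8728e-03; σ = Eε = 44400 · -2.8728e-03 = -127.6 MPa.
Wall reaction R = σ·A = -127.6·536.3 = -68410 N = -68.41 kN.

-68.4 kN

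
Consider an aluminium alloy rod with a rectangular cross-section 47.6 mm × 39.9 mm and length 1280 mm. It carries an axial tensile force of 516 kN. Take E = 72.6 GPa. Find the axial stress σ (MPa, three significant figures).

272 MPa

A = 1899 mm².
σ = N/A = 516000/1899 = 271.7 MPa.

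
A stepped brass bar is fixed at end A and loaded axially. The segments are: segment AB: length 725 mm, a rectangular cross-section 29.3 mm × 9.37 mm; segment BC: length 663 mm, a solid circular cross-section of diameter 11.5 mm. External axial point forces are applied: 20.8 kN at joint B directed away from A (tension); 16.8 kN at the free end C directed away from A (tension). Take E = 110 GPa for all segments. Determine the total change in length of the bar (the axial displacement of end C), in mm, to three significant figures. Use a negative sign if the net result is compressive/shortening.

1.88 mm

Internal axial forces (sectioning from the free end, tension +): N_BC = 16.8 kN, N_AB = 37.6 kN.
A_AB = 274.5 mm².
A_BC = 103.9 mm².
δ_AB = 37600·725/(274.5·110000) = 0.9027 mm
δ_BC = 16800·663/(103.9·110000) = 0.9749 mm
δ = Σδ_i = 1.878 mm.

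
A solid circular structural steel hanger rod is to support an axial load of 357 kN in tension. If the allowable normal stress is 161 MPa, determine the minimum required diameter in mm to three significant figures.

Required area A ≥ P/σ_allow = 357000/161 = 2217 mm².
For a solid circular section, d ≥ √(4A/π) = 53.13 mm.

53.1 mm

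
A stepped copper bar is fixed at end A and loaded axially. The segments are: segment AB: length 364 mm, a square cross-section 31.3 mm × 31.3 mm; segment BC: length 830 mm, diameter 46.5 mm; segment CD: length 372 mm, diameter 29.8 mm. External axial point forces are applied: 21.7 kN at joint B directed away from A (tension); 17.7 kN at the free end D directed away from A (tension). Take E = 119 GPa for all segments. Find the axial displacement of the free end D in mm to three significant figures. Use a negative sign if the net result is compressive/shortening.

Internal axial forces (sectioning from the free end, tension +): N_CD = 17.7 kN, N_BC = 17.7 kN, N_AB = 39.4 kN.
A_AB = 979.7 mm².
A_BC = 1698 mm².
A_CD = 697.5 mm².
δ_AB = 39400·364/(979.7·119000) = 0.123 mm
δ_BC = 17700·830/(1698·119000) = 0.0727 mm
δ_CD = 17700·372/(697.5·119000) = 0.07933 mm
δ = Σδ_i = 0.275 mm.

0.275 mm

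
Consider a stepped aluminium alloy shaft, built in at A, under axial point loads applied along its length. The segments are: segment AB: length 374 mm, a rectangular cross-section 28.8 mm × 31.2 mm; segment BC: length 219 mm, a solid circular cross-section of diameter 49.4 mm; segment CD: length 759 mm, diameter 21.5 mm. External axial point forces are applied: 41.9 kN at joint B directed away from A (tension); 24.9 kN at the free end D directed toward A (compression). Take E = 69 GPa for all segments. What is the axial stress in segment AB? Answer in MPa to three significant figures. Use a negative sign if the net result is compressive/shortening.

18.9 MPa

Internal axial forces (sectioning from the free end, tension +): N_CD = -24.9 kN, N_BC = -24.9 kN, N_AB = 17 kN.
A_AB = 898.6 mm².
σ_AB = N_AB/A_AB = 17000/898.6 = 18.92 MPa.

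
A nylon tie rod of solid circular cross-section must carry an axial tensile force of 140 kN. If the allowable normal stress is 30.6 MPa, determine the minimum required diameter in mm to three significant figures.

Required area A ≥ P/σ_allow = 140000/30.6 = 4575 mm².
For a solid circular section, d ≥ √(4A/π) = 76.32 mm.

76.3 mm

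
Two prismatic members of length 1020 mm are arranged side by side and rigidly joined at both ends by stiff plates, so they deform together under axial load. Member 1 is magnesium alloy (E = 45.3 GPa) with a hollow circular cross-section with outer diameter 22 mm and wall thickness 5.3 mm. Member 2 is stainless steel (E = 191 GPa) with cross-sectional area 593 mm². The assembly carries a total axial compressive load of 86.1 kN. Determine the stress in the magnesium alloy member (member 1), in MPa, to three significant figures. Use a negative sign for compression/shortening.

-31.0 MPa

A_1 = 278.1 mm².
Equal strain + equilibrium ⇒ each member carries load in proportion to AE: A₁E₁ = 12600000 N, A₂E₂ = 113300000 N, ΣAE = 125900000 N.
σ₁ = P·E₁/ΣAE = -86100·45300/125900000 = -30.99 MPa.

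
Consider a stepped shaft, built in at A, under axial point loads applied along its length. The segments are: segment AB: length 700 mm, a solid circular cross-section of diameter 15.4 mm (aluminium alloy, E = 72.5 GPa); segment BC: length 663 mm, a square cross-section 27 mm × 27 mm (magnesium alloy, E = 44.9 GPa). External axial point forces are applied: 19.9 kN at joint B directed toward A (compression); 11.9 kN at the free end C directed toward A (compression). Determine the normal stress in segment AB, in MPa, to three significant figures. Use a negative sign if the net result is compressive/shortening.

-171 MPa

Internal axial forces (sectioning from the free end, tension +): N_BC = -11.9 kN, N_AB = -31.8 kN.
A_AB = 186.3 mm².
σ_AB = N_AB/A_AB = -31800/186.3 = -170.7 MPa.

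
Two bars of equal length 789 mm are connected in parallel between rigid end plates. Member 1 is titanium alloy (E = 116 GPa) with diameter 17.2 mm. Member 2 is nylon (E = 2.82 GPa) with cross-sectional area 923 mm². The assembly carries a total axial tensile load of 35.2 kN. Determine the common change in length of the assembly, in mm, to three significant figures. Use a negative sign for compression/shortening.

0.940 mm

A_1 = 232.4 mm².
Equal strain + equilibrium ⇒ each member carries load in proportion to AE: A₁E₁ = 26950000 N, A₂E₂ = 2603000 N, ΣAE = 29560000 N.
δ = PL/ΣAE = 35200·789/29560000 = 0.9397 mm.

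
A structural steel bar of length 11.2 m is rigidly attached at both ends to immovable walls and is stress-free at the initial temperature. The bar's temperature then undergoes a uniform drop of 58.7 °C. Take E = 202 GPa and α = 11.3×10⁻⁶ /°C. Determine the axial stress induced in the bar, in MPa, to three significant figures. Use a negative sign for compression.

134 MPa

Free thermal expansion αLΔT = 11.3e-6 · 11200 · -58.7 = -7.429 mm.
The walls impose strain ε = −(-7.429)/11200 = 6.6331e-04; σ = Eε = 202000 · 6.6331e-04 = 134 MPa.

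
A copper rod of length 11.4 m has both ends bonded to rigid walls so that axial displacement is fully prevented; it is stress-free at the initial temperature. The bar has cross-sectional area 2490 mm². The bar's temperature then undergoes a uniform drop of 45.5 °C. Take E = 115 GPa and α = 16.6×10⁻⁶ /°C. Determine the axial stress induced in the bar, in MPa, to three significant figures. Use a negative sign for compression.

Free thermal expansion αLΔT = 16.6e-6 · 11400 · -45.5 = -8.61 mm.
The walls impose strain ε = −(-8.61)/11400 = 7.5530e-04; σ = Eε = 115000 · 7.5530e-04 = 86.86 MPa.

86.9 MPa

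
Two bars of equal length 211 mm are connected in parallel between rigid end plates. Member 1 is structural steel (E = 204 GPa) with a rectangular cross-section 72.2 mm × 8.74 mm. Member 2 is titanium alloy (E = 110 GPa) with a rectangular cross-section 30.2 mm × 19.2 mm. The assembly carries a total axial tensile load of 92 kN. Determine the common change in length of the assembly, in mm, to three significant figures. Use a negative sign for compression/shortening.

0.101 mm

A_1 = 631 mm².
A_2 = 579.8 mm².
Equal strain + equilibrium ⇒ each member carries load in proportion to AE: A₁E₁ = 128700000 N, A₂E₂ = 63780000 N, ΣAE = 192500000 N.
δ = PL/ΣAE = 92000·211/192500000 = 0.1008 mm.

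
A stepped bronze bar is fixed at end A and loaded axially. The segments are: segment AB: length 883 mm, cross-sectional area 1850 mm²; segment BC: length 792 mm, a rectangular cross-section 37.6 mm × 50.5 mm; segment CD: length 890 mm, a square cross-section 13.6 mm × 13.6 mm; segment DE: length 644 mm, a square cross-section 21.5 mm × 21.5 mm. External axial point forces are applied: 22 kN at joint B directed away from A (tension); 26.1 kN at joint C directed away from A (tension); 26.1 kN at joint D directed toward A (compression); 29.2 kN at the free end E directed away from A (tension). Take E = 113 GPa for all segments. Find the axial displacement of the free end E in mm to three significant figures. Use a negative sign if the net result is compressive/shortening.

Internal axial forces (sectioning from the free end, tension +): N_DE = 29.2 kN, N_CD = 3.1 kN, N_BC = 29.2 kN, N_AB = 51.2 kN.
A_BC = 1899 mm².
A_CD = 185 mm².
A_DE = 462.2 mm².
δ_AB = 51200·883/(1850·113000) = 0.2163 mm
δ_BC = 29200·792/(1899·113000) = 0.1078 mm
δ_CD = 3100·890/(185·113000) = 0.132 mm
δ_DE = 29200·644/(462.2·113000) = 0.36 mm
δ = Σδ_i = 0.8161 mm.

0.816 mm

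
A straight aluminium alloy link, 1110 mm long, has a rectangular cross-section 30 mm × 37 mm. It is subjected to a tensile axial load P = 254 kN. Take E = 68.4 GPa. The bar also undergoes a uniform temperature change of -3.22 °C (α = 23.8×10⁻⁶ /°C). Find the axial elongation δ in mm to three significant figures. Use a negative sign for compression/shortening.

A = 1110 mm².
δ_mech = NL/(AE) = 254000·1110/(1110·68400) = 3.713 mm.
δ_thermal = αLΔT = 23.8e-6·1110·-3.22 = -0.08507 mm.
δ = δ_mech + δ_thermal = 3.628 mm.

3.63 mm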